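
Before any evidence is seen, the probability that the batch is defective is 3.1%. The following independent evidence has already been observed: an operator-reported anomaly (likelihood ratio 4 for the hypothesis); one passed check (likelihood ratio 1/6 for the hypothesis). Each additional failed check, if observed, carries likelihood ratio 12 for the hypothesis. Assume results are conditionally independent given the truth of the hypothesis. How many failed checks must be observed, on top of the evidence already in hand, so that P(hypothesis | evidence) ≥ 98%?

4

Prior odds = 0.031/0.969 = 31/969.
Combined Bayes factor of the evidence already in hand = 4 × (1/6) = 2/3.
Odds after that evidence = (31/969) × 2/3 = 62/2907.
Target odds = 0.98/0.02 = 49.
Need 12ⁿ ≥ 49 ÷ (62/2907) = 142443/62.
12³ = 1728 falls short of 142443/62 but 12⁴ = 20736 reaches it, so n = 4.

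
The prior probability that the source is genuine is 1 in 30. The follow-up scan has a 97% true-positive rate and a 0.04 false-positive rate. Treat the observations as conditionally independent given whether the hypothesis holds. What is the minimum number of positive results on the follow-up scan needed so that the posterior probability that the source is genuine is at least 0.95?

Prior odds = (1/30)/(29/30) = 1/29.
Likelihood ratio of a positive result = 0.97/0.04 = 24.25.
Target odds: 0.95 ÷ 0.05 = 19.
Need (1/29) × 24.25ⁿ ≥ 19, i.e. 24.25ⁿ ≥ 551.
24.25¹ = 24.25 falls short of 551 but 24.25² = 588.0625 reaches it, so n = 2.

2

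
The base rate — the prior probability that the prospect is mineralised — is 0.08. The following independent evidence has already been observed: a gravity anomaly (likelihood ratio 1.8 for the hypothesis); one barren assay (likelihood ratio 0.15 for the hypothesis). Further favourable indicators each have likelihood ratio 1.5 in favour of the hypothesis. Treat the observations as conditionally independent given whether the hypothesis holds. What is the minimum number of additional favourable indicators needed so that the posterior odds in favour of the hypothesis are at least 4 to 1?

Prior odds = 0.08/0.92 = 2/23.
Combined Bayes factor of the evidence already in hand = 1.8 × 0.15 = 0.27.
Odds after that evidence = (2/23) × 0.27 = 27/1150.
Target odds = 4.
Need 1.5ⁿ ≥ 4 ÷ (27/1150) = 4600/27.
1.5¹² = 531441/4096 falls short of 4600/27 but 1.5¹³ = 1594323/8192 reaches it, so n = 13.

13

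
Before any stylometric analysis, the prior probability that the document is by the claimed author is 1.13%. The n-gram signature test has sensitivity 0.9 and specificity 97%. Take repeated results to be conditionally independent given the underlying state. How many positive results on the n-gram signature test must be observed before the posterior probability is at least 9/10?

2

Prior odds = 0.0113/0.9887 = 113/9887.
False-positive rate = 1 − 0.97 = 0.03; likelihood ratio of a positive = 0.9/0.03 = 30.
Target posterior odds = 0.9/0.1 = 9.
Require 30ⁿ ≥ 9 ÷ (113/9887) = 88983/113.
30¹ = 30 falls short of 88983/113 but 30² = 900 reaches it, so n = 2.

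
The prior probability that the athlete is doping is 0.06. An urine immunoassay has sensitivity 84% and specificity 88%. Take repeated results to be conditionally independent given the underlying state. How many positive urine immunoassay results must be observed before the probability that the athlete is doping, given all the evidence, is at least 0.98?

4

Prior odds = 0.06/0.94 = 3/47.
False-positive rate = 1 − 0.88 = 0.12; likelihood ratio of a positive = 0.84/0.12 = 7.
Target posterior odds = 0.98/0.02 = 49.
Require 7ⁿ ≥ 49 ÷ (3/47) = 2303/3.
7³ = 343 falls short of 2303/3 but 7⁴ = 2401 reaches it, so n = 4.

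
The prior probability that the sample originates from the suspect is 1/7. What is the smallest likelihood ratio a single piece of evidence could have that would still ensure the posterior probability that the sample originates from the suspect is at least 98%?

Prior odds = (1/7)/(6/7) = 1/6.
Target odds = 0.98/0.02 = 49.
Required Bayes factor = 49 ÷ (1/6) = 294.

294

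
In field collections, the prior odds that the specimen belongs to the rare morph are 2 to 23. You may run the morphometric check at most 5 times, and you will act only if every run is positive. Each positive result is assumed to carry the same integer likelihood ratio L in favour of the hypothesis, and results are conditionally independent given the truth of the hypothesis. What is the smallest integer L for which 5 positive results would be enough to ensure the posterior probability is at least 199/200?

Prior odds = 2/23.
Target odds = 0.995/0.005 = 199.
Need L⁵ ≥ 199 ÷ (2/23) = 2288.5.
4⁵ = 1024 < 2288.5 ≤ 3125 = 5⁵, so L = 5.

5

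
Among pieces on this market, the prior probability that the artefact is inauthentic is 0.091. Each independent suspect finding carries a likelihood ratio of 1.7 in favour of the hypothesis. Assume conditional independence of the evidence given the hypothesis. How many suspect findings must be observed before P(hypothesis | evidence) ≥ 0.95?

Prior odds: 0.091 ÷ 0.909 = 91/909.
Likelihood ratio per suspect finding = 1.7.
Target odds: 0.95 ÷ 0.05 = 19.
Need (91/909) × 1.7ⁿ ≥ 19, i.e. 1.7ⁿ ≥ 17271/91.
1.7⁹ ≈118.588 falls short of 17271/91 but 1.7¹⁰ ≈201.599 reaches it, so n = 10.

10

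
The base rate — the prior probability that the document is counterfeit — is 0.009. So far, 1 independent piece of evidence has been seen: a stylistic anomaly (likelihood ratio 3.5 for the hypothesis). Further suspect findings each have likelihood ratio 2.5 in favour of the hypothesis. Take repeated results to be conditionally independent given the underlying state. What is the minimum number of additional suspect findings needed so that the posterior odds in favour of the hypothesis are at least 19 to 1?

7

Prior odds = 0.009/0.991 = 9/991.
Bayes factor of the evidence already in hand = 3.5.
Odds after that evidence = (9/991) × 3.5 = 63/1982.
Target odds = 19.
Need 2.5ⁿ ≥ 19 ÷ (63/1982) = 37658/63.
2.5⁶ = 244.140625 falls short of 37658/63 but 2.5⁷ = 610.3515625 reaches it, so n = 7.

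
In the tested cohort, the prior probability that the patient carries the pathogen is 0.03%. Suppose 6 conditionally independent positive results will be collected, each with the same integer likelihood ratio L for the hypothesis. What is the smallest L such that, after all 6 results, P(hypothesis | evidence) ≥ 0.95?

7

Prior odds = 0.0003/0.9997 = 3/9997.
Target odds = 0.95/0.05 = 19.
Need L⁶ ≥ 19 ÷ (3/9997) = 189943/3.
6⁶ = 46656 < 189943/3 ≤ 117649 = 7⁶, so L = 7.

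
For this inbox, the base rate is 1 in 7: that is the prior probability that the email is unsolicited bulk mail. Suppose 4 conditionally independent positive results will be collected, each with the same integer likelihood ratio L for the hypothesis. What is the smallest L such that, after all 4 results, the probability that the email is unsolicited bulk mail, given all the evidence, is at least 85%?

Prior odds = (1/7)/(6/7) = 1/6.
Target odds = 0.85/0.15 = 17/3.
Need L⁴ ≥ 17/3 ÷ (1/6) = 34.
2⁴ = 16 < 34 ≤ 81 = 3⁴, so L = 3.

3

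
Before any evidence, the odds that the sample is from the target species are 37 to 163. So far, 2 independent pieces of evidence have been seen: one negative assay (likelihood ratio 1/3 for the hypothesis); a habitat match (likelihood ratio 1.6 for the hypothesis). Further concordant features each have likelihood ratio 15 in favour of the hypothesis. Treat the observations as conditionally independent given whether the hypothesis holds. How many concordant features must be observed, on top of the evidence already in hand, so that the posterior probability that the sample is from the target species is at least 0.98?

3

Prior odds = 37/163.
Combined Bayes factor of the evidence already in hand = (1/3) × 1.6 = 8/15.
Odds after that evidence = (37/163) × 8/15 = 296/2445.
Target odds = 0.98/0.02 = 49.
Need 15ⁿ ≥ 49 ÷ (296/2445) = 119805/296.
15² = 225 falls short of 119805/296 but 15³ = 3375 reaches it, so n = 3.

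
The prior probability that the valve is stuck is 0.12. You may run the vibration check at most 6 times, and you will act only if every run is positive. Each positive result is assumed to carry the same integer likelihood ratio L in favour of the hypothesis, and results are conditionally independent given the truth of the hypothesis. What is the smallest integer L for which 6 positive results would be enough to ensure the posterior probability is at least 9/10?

Prior odds = 0.12/0.88 = 3/22.
Target odds = 0.9/0.1 = 9.
Need L⁶ ≥ 9 ÷ (3/22) = 66.
2⁶ = 64 < 66 ≤ 729 = 3⁶, so L = 3.

3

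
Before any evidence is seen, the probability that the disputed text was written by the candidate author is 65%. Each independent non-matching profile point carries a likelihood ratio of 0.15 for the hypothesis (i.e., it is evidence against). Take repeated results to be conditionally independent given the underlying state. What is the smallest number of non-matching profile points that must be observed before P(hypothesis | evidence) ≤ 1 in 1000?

Prior odds = 0.65/0.35 = 13/7.
Likelihood ratio per non-matching profile point = 0.15.
Target odds: 0.001 ÷ 0.999 = 1/999.
Require 0.15ⁿ ≤ 1/999 ÷ (13/7) = 7/12987.
0.15³ = 0.003375 is still above 7/12987 but 0.15⁴ = 81/160000 is at or below it, so n = 4.

4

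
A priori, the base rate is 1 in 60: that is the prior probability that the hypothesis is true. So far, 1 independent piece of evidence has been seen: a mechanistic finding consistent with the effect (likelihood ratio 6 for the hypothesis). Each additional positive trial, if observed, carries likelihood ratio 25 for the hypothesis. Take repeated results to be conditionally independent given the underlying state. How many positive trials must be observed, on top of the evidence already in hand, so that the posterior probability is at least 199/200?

Prior odds = (1/60)/(59/60) = 1/59.
Bayes factor of the evidence already in hand = 6.
Odds after that evidence = (1/59) × 6 = 6/59.
Target odds = 0.995/0.005 = 199.
Need 25ⁿ ≥ 199 ÷ (6/59) = 11741/6.
25² = 625 falls short of 11741/6 but 25³ = 15625 reaches it, so n = 3.

3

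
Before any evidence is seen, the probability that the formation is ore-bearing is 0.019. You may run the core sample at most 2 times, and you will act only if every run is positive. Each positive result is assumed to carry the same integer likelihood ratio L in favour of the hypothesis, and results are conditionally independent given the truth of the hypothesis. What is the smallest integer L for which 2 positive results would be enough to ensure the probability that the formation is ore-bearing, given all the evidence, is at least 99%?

72

Prior odds = 0.019/0.981 = 19/981.
Target odds = 0.99/0.01 = 99.
Need L² ≥ 99 ÷ (19/981) = 97119/19.
71² = 5041 < 97119/19 ≤ 5184 = 72², so L = 72.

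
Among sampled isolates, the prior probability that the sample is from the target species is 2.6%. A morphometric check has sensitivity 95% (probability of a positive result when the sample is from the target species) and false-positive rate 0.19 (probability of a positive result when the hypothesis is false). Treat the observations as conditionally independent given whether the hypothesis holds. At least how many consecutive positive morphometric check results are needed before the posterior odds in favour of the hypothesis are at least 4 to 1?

Prior odds: 0.026 ÷ 0.974 = 13/487.
Likelihood ratio of a positive result = 0.95/0.19 = 5.
Target odds = 4.
Need (13/487) × 5ⁿ ≥ 4, i.e. 5ⁿ ≥ 1948/13.
5³ = 125 falls short of 1948/13 but 5⁴ = 625 reaches it, so n = 4.

4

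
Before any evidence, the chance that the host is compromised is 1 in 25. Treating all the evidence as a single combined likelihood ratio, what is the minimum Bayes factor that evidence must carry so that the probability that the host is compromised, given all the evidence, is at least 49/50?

1176

Prior odds = 0.04/0.96 = 1/24.
Target odds = 0.98/0.02 = 49.
Required Bayes factor = 49 ÷ (1/24) = 1176.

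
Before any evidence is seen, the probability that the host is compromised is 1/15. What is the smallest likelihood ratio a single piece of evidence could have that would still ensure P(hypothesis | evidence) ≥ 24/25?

336

Prior odds = (1/15)/(14/15) = 1/14.
Target odds = 0.96/0.04 = 24.
Required Bayes factor = 24 ÷ (1/14) = 336.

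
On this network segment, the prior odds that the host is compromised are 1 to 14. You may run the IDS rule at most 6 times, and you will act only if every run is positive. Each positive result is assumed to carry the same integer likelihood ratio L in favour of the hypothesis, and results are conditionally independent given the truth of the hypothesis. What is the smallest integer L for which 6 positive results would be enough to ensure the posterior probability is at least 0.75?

Prior odds = 1/14.
Target odds = 0.75/0.25 = 3.
Need L⁶ ≥ 3 ÷ (1/14) = 42.
1⁶ = 1 < 42 ≤ 64 = 2⁶, so L = 2.

2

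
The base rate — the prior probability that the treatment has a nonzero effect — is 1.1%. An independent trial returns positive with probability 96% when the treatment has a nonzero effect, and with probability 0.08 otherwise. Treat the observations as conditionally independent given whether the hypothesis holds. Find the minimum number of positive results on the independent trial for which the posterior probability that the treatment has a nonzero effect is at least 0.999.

Prior odds = 0.011/0.989 = 11/989.
Likelihood ratio of a positive result = 0.96/0.08 = 12.
Target posterior odds = 0.999/0.001 = 999.
Require 12ⁿ ≥ 999 ÷ (11/989) = 988011/11.
12⁴ = 20736 falls short of 988011/11 but 12⁵ = 248832 reaches it, so n = 5.

5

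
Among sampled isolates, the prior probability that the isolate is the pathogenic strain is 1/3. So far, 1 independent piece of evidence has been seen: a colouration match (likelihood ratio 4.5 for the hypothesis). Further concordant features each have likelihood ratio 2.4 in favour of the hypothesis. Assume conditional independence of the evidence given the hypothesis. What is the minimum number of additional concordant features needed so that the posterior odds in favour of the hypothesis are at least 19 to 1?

Prior odds = (1/3)/(2/3) = 0.5.
Bayes factor of the evidence already in hand = 4.5.
Odds after that evidence = 0.5 × 4.5 = 2.25.
Target odds = 19.
Need 2.4ⁿ ≥ 19 ÷ 2.25 = 76/9.
2.4² = 5.76 falls short of 76/9 but 2.4³ = 13.824 reaches it, so n = 3.

3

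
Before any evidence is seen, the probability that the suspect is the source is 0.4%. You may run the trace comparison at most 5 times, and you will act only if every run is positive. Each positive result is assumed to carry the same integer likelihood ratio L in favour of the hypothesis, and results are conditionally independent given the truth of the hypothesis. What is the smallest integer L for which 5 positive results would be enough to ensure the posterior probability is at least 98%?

7

Prior odds = 0.004/0.996 = 1/249.
Target odds = 0.98/0.02 = 49.
Need L⁵ ≥ 49 ÷ (1/249) = 12201.
6⁵ = 7776 < 12201 ≤ 16807 = 7⁵, so L = 7.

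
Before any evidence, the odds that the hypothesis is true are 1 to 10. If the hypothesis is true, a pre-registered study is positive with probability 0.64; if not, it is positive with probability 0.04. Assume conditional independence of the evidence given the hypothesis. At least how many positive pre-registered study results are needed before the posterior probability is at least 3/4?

2

Prior odds = 0.1.
Likelihood ratio of a positive = 0.64/0.04 = 16.
Target posterior odds = 0.75/0.25 = 3.
Require 16ⁿ ≥ 3 ÷ 0.1 = 30.
16¹ = 16 falls short of 30 but 16² = 256 reaches it, so n = 2.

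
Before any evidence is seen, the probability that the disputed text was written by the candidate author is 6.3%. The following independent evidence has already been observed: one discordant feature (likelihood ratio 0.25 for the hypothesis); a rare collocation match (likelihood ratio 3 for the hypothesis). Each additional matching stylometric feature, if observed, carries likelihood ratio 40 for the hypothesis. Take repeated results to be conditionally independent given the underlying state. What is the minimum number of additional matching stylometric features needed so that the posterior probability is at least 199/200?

3

Prior odds = 0.063/0.937 = 63/937.
Combined Bayes factor of the evidence already in hand = 0.25 × 3 = 0.75.
Odds after that evidence = (63/937) × 0.75 = 189/3748.
Target odds = 0.995/0.005 = 199.
Need 40ⁿ ≥ 199 ÷ (189/3748) = 745852/189.
40² = 1600 falls short of 745852/189 but 40³ = 64000 reaches it, so n = 3.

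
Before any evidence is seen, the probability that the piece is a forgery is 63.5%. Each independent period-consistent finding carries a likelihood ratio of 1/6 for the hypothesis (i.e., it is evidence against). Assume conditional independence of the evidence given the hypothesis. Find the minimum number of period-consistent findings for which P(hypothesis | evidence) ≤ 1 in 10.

2

Prior odds = 0.635/0.365 = 127/73.
Likelihood ratio per period-consistent finding = 1/6.
Target posterior odds = 0.1/0.9 = 1/9.
Need (127/73) × (1/6)ⁿ ≤ 1/9, i.e. (1/6)ⁿ ≤ 73/1143.
(1/6)¹ = 1/6 is still above 73/1143 but (1/6)² = 1/36 is at or below it, so n = 2.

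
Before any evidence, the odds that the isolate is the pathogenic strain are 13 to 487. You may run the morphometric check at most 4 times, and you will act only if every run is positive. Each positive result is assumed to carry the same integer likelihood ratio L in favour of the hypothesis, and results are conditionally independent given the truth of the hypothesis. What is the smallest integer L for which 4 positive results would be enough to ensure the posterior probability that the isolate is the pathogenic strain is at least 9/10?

Prior odds = 13/487.
Target odds = 0.9/0.1 = 9.
Need L⁴ ≥ 9 ÷ (13/487) = 4383/13.
4⁴ = 256 < 4383/13 ≤ 625 = 5⁴, so L = 5.

5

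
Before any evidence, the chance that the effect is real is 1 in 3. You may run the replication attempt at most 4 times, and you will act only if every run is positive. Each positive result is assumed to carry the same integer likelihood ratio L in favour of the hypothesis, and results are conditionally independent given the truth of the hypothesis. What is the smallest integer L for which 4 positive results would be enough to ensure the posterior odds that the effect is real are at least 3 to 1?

Prior odds = (1/3)/(2/3) = 0.5.
Target odds = 3.
Need L⁴ ≥ 3 ÷ 0.5 = 6.
1⁴ = 1 < 6 ≤ 16 = 2⁴, so L = 2.

2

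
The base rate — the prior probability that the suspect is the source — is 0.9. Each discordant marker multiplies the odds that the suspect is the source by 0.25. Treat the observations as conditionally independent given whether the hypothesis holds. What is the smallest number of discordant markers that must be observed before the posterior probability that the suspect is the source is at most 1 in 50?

5

Prior odds: 0.9 ÷ 0.1 = 9.
Likelihood ratio per discordant marker = 0.25.
Target posterior odds = 0.02/0.98 = 1/49.
Need 9 × 0.25ⁿ ≤ 1/49, i.e. 0.25ⁿ ≤ 1/441.
0.25⁴ = 0.00390625 is still above 1/441 but 0.25⁵ = 1/1024 is at or below it, so n = 5.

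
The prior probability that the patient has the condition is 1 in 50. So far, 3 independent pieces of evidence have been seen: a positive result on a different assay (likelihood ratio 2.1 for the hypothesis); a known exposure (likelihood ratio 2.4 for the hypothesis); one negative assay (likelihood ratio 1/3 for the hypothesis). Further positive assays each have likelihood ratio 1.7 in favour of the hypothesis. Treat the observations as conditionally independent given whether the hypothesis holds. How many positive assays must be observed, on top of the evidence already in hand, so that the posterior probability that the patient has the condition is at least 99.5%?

17

Prior odds = 0.02/0.98 = 1/49.
Combined Bayes factor of the evidence already in hand = 2.1 × 2.4 × (1/3) = 1.68.
Odds after that evidence = (1/49) × 1.68 = 6/175.
Target odds = 0.995/0.005 = 199.
Need 1.7ⁿ ≥ 199 ÷ (6/175) = 34825/6.
1.7¹⁶ ≈4866.12 falls short of 34825/6 but 1.7¹⁷ ≈8272.4 reaches it, so n = 17.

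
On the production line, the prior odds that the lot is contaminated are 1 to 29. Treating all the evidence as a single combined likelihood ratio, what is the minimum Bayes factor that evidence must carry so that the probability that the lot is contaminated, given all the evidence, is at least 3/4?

87

Prior odds = 1/29.
Target odds = 0.75/0.25 = 3.
Required Bayes factor = 3 ÷ (1/29) = 87.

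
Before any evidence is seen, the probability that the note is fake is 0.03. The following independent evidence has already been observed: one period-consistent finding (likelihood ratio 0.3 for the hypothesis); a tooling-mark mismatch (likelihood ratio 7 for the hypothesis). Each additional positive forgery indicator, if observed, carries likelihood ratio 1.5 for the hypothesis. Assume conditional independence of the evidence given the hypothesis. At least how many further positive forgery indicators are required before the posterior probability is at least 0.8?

Prior odds = 0.03/0.97 = 3/97.
Combined Bayes factor of the evidence already in hand = 0.3 × 7 = 2.1.
Odds after that evidence = (3/97) × 2.1 = 63/970.
Target odds = 0.8/0.2 = 4.
Need 1.5ⁿ ≥ 4 ÷ (63/970) = 3880/63.
1.5¹⁰ = 59049/1024 falls short of 3880/63 but 1.5¹¹ = 177147/2048 reaches it, so n = 11.

11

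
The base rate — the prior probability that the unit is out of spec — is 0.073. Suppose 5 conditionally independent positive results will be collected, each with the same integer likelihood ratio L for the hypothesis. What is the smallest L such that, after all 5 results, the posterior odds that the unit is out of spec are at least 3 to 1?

Prior odds = 0.073/0.927 = 73/927.
Target odds = 3.
Need L⁵ ≥ 3 ÷ (73/927) = 2781/73.
2⁵ = 32 < 2781/73 ≤ 243 = 3⁵, so L = 3.

3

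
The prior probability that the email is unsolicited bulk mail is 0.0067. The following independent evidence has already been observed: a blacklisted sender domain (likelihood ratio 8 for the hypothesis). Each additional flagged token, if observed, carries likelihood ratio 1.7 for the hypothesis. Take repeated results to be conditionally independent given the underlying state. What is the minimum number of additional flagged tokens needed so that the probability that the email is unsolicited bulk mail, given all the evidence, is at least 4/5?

9

Prior odds = 0.0067/0.9933 = 67/9933.
Bayes factor of the evidence already in hand = 8.
Odds after that evidence = (67/9933) × 8 = 536/9933.
Target odds = 0.8/0.2 = 4.
Need 1.7ⁿ ≥ 4 ÷ (536/9933) = 9933/134.
1.7⁸ ≈69.7576 falls short of 9933/134 but 1.7⁹ ≈118.588 reaches it, so n = 9.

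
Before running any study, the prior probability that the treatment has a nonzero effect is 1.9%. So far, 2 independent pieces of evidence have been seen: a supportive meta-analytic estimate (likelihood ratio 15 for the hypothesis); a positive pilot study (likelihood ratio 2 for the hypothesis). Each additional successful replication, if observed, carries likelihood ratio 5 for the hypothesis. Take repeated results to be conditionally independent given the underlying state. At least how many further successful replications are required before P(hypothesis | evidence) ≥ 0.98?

3

Prior odds = 0.019/0.981 = 19/981.
Combined Bayes factor of the evidence already in hand = 15 × 2 = 30.
Odds after that evidence = (19/981) × 30 = 190/327.
Target odds = 0.98/0.02 = 49.
Need 5ⁿ ≥ 49 ÷ (190/327) = 16023/190.
5² = 25 falls short of 16023/190 but 5³ = 125 reaches it, so n = 3.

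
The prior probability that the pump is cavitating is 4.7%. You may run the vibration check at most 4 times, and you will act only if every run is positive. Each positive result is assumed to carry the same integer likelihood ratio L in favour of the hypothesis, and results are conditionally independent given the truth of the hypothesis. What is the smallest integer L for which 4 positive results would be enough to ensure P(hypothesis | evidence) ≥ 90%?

4

Prior odds = 0.047/0.953 = 47/953.
Target odds = 0.9/0.1 = 9.
Need L⁴ ≥ 9 ÷ (47/953) = 8577/47.
3⁴ = 81 < 8577/47 ≤ 256 = 4⁴, so L = 4.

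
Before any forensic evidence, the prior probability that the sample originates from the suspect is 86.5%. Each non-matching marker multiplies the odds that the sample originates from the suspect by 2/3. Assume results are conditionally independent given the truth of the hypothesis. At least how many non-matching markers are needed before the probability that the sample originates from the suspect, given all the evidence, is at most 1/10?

11

Prior odds = 0.865/0.135 = 173/27.
Likelihood ratio per non-matching marker = 2/3.
Target odds: 0.1 ÷ 0.9 = 1/9.
Need (173/27) × (2/3)ⁿ ≤ 1/9, i.e. (2/3)ⁿ ≤ 3/173.
(2/3)¹⁰ = 1024/59049 is still above 3/173 but (2/3)¹¹ = 2048/177147 is at or below it, so n = 11.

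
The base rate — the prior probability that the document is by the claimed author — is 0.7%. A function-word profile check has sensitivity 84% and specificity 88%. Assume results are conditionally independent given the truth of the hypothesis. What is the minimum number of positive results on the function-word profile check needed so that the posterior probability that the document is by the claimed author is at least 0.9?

Prior odds: 0.007 ÷ 0.993 = 7/993.
False-positive rate = 1 − 0.88 = 0.12; likelihood ratio of a positive = 0.84/0.12 = 7.
Target odds: 0.9 ÷ 0.1 = 9.
Need (7/993) × 7ⁿ ≥ 9, i.e. 7ⁿ ≥ 8937/7.
7³ = 343 falls short of 8937/7 but 7⁴ = 2401 reaches it, so n = 4.

4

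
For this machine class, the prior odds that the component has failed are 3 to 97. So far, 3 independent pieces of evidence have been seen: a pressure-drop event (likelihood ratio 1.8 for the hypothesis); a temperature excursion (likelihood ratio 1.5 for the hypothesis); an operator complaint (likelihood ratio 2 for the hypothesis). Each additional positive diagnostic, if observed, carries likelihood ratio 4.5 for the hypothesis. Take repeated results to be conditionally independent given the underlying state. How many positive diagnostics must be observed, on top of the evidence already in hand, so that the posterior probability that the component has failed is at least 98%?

4

Prior odds = 3/97.
Combined Bayes factor of the evidence already in hand = 1.8 × 1.5 × 2 = 5.4.
Odds after that evidence = (3/97) × 5.4 = 81/485.
Target odds = 0.98/0.02 = 49.
Need 4.5ⁿ ≥ 49 ÷ (81/485) = 23765/81.
4.5³ = 91.125 falls short of 23765/81 but 4.5⁴ = 410.0625 reaches it, so n = 4.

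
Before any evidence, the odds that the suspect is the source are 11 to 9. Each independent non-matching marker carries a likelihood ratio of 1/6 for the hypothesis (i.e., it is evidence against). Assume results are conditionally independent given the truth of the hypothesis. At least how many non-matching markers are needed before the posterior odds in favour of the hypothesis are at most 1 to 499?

4

Prior odds = 11/9.
Likelihood ratio per non-matching marker = 1/6.
Target odds = 1/499.
Need (11/9) × (1/6)ⁿ ≤ 1/499, i.e. (1/6)ⁿ ≤ 9/5489.
(1/6)³ = 1/216 is still above 9/5489 but (1/6)⁴ = 1/1296 is at or below it, so n = 4.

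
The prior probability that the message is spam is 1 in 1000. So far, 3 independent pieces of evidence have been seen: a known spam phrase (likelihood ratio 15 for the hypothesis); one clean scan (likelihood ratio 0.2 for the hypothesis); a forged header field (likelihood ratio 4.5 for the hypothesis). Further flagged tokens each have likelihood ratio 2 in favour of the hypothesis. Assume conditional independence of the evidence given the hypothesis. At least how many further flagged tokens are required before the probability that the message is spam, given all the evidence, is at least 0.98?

Prior odds = 0.001/0.999 = 1/999.
Combined Bayes factor of the evidence already in hand = 15 × 0.2 × 4.5 = 13.5.
Odds after that evidence = (1/999) × 13.5 = 1/74.
Target odds = 0.98/0.02 = 49.
Need 2ⁿ ≥ 49 ÷ (1/74) = 3626.
2¹¹ = 2048 falls short of 3626 but 2¹² = 4096 reaches it, so n = 12.

12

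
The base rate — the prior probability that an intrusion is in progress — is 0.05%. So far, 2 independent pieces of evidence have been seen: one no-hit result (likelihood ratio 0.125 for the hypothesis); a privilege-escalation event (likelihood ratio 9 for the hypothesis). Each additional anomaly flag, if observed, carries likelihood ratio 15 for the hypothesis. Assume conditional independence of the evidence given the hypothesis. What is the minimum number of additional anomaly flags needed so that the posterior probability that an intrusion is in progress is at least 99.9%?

6

Prior odds = 0.0005/0.9995 = 1/1999.
Combined Bayes factor of the evidence already in hand = 0.125 × 9 = 1.125.
Odds after that evidence = (1/1999) × 1.125 = 9/15992.
Target odds = 0.999/0.001 = 999.
Need 15ⁿ ≥ 999 ÷ (9/15992) = 1775112.
15⁵ = 759375 falls short of 1775112 but 15⁶ = 11390625 reaches it, so n = 6.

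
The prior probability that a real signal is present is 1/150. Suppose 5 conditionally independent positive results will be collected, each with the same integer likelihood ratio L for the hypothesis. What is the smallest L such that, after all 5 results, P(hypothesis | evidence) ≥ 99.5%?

Prior odds = (1/150)/(149/150) = 1/149.
Target odds = 0.995/0.005 = 199.
Need L⁵ ≥ 199 ÷ (1/149) = 29651.
7⁵ = 16807 < 29651 ≤ 32768 = 8⁵, so L = 8.

8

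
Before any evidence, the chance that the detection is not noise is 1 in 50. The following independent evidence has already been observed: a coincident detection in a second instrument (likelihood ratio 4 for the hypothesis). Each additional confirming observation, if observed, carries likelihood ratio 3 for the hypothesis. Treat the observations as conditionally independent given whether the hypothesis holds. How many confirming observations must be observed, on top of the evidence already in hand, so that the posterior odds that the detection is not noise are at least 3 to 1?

Prior odds = 0.02/0.98 = 1/49.
Bayes factor of the evidence already in hand = 4.
Odds after that evidence = (1/49) × 4 = 4/49.
Target odds = 3.
Need 3ⁿ ≥ 3 ÷ (4/49) = 36.75.
3³ = 27 falls short of 36.75 but 3⁴ = 81 reaches it, so n = 4.

4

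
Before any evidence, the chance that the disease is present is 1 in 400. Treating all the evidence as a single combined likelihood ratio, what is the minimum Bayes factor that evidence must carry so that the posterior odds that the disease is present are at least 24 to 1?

9576

Prior odds = 0.0025/0.9975 = 1/399.
Target odds = 24.
Required Bayes factor = 24 ÷ (1/399) = 9576.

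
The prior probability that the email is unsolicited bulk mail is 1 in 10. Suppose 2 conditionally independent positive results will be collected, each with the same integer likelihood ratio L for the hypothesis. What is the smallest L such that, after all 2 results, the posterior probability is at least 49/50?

Prior odds = 0.1/0.9 = 1/9.
Target odds = 0.98/0.02 = 49.
Need L² ≥ 49 ÷ (1/9) = 441.
20² = 400 < 441 ≤ 441 = 21², so L = 21.

21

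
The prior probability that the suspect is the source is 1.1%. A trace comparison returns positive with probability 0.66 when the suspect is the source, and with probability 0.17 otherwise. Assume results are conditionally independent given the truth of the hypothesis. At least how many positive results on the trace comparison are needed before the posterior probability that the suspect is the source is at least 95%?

6

Prior odds = 0.011/0.989 = 11/989.
Likelihood ratio of a positive result = 0.66/0.17 = 66/17.
Target odds: 0.95 ÷ 0.05 = 19.
Need (11/989) × (66/17)ⁿ ≥ 19, i.e. (66/17)ⁿ ≥ 18791/11.
(66/17)⁵ ≈882.013 falls short of 18791/11 but (66/17)⁶ ≈3424.29 reaches it, so n = 6.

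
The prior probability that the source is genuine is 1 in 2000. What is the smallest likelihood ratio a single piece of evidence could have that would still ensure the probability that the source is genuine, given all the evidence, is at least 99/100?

197901

Prior odds = 0.0005/0.9995 = 1/1999.
Target odds = 0.99/0.01 = 99.
Required Bayes factor = 99 ÷ (1/1999) = 197901.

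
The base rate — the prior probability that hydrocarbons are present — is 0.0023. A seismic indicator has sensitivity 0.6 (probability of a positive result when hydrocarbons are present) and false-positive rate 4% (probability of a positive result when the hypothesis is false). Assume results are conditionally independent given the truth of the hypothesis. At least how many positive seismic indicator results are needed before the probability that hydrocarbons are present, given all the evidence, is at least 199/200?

5

Prior odds = 0.0023/0.9977 = 23/9977.
Likelihood ratio of a positive result = 0.6/0.04 = 15.
Target odds: 0.995 ÷ 0.005 = 199.
Require 15ⁿ ≥ 199 ÷ (23/9977) = 1985423/23.
15⁴ = 50625 falls short of 1985423/23 but 15⁵ = 759375 reaches it, so n = 5.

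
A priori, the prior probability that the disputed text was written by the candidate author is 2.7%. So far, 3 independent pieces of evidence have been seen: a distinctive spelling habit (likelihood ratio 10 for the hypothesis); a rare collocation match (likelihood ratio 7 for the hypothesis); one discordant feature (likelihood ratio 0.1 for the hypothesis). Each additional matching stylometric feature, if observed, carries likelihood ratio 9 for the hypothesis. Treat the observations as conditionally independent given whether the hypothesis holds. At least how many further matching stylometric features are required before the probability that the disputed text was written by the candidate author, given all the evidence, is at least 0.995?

Prior odds = 0.027/0.973 = 27/973.
Combined Bayes factor of the evidence already in hand = 10 × 7 × 0.1 = 7.
Odds after that evidence = (27/973) × 7 = 27/139.
Target odds = 0.995/0.005 = 199.
Need 9ⁿ ≥ 199 ÷ (27/139) = 27661/27.
9³ = 729 falls short of 27661/27 but 9⁴ = 6561 reaches it, so n = 4.

4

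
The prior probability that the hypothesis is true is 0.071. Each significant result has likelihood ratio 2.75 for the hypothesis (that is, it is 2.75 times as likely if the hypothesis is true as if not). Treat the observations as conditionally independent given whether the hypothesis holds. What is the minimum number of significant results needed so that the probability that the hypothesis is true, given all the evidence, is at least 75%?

Prior odds: 0.071 ÷ 0.929 = 71/929.
Likelihood ratio per significant result = 2.75.
Target odds: 0.75 ÷ 0.25 = 3.
Require 2.75ⁿ ≥ 3 ÷ (71/929) = 2787/71.
2.75³ = 20.796875 falls short of 2787/71 but 2.75⁴ = 57.19140625 reaches it, so n = 4.

4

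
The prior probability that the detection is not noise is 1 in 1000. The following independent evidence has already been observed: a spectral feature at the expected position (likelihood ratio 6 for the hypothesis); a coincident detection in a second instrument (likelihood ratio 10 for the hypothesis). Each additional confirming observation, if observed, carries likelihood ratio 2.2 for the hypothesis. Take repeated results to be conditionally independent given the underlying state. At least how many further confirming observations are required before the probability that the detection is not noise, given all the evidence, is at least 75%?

5

Prior odds = 0.001/0.999 = 1/999.
Combined Bayes factor of the evidence already in hand = 6 × 10 = 60.
Odds after that evidence = (1/999) × 60 = 20/333.
Target odds = 0.75/0.25 = 3.
Need 2.2ⁿ ≥ 3 ÷ (20/333) = 49.95.
2.2⁴ = 23.4256 falls short of 49.95 but 2.2⁵ = 51.53632 reaches it, so n = 5.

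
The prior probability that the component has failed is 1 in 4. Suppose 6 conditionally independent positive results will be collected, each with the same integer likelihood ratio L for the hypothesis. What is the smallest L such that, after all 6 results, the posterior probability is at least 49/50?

3

Prior odds = 0.25/0.75 = 1/3.
Target odds = 0.98/0.02 = 49.
Need L⁶ ≥ 49 ÷ (1/3) = 147.
2⁶ = 64 < 147 ≤ 729 = 3⁶, so L = 3.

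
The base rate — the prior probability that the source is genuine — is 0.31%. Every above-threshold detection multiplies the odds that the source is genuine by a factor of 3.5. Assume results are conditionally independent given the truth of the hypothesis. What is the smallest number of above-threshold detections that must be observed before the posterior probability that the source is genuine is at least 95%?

Prior odds: 0.0031 ÷ 0.9969 = 31/9969.
Likelihood ratio per above-threshold detection = 3.5.
Target odds: 0.95 ÷ 0.05 = 19.
Need (31/9969) × 3.5ⁿ ≥ 19, i.e. 3.5ⁿ ≥ 189411/31.
3.5⁶ = 1838.265625 falls short of 189411/31 but 3.5⁷ = 823543/128 reaches it, so n = 7.

7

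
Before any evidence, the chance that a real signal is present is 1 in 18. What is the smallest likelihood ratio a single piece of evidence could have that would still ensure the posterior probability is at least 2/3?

Prior odds = (1/18)/(17/18) = 1/17.
Target odds = (2/3)/(1/3) = 2.
Required Bayes factor = 2 ÷ (1/17) = 34.

34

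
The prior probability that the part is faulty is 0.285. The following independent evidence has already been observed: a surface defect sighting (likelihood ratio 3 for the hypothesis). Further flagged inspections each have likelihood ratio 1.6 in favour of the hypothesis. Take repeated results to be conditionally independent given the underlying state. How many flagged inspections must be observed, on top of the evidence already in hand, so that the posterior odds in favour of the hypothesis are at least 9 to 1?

Prior odds = 0.285/0.715 = 57/143.
Bayes factor of the evidence already in hand = 3.
Odds after that evidence = (57/143) × 3 = 171/143.
Target odds = 9.
Need 1.6ⁿ ≥ 9 ÷ (171/143) = 143/19.
1.6⁴ = 6.5536 falls short of 143/19 but 1.6⁵ = 10.48576 reaches it, so n = 5.

5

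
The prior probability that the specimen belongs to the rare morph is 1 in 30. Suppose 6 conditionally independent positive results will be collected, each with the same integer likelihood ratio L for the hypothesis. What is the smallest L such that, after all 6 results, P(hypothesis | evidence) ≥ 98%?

Prior odds = (1/30)/(29/30) = 1/29.
Target odds = 0.98/0.02 = 49.
Need L⁶ ≥ 49 ÷ (1/29) = 1421.
3⁶ = 729 < 1421 ≤ 4096 = 4⁶, so L = 4.

4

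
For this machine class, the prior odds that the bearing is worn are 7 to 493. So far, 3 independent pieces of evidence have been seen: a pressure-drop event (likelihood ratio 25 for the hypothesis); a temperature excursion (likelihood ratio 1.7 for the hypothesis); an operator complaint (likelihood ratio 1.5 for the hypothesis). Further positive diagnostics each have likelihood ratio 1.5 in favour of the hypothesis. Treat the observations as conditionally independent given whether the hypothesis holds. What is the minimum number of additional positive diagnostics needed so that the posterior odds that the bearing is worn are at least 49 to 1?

Prior odds = 7/493.
Combined Bayes factor of the evidence already in hand = 25 × 1.7 × 1.5 = 63.75.
Odds after that evidence = (7/493) × 63.75 = 105/116.
Target odds = 49.
Need 1.5ⁿ ≥ 49 ÷ (105/116) = 812/15.
1.5⁹ = 19683/512 falls short of 812/15 but 1.5¹⁰ = 59049/1024 reaches it, so n = 10.

10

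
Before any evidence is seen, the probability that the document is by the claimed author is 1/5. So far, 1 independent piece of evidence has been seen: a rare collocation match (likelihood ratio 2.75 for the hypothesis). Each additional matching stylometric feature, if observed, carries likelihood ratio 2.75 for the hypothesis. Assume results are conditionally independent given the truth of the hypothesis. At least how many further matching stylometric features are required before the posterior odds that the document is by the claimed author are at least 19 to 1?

4

Prior odds = 0.2/0.8 = 0.25.
Bayes factor of the evidence already in hand = 2.75.
Odds after that evidence = 0.25 × 2.75 = 0.6875.
Target odds = 19.
Need 2.75ⁿ ≥ 19 ÷ 0.6875 = 304/11.
2.75³ = 20.796875 falls short of 304/11 but 2.75⁴ = 57.19140625 reaches it, so n = 4.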